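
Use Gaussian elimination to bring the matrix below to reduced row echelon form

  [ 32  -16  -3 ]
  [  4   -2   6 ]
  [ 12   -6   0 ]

[[1, -1/2, 0], [0, 0, 1], [0, 0, 0]]

ρ1 → 1/32·ρ1
  [  1  -1/2  -3/32 ]
  [  4    -2      6 ]
  [ 12    -6      0 ]
ρ2 → ρ2 − 4·ρ1
  [  1  -1/2  -3/32 ]
  [  0     0   51/8 ]
  [ 12    -6      0 ]
ρ3 → ρ3 − 12·ρ1
  [ 1  -1/2  -3/32 ]
  [ 0     0   51/8 ]
  [ 0     0    9/8 ]
ρ2 → 8/51·ρ2
  [ 1  -1/2  -3/32 ]
  [ 0     0      1 ]
  [ 0     0    9/8 ]
ρ3 → ρ3 − 9/8·ρ2
  [ 1  -1/2  -3/32 ]
  [ 0     0      1 ]
  [ 0     0      0 ]
ρ1 → ρ1 + 3/32·ρ2
  [ 1  -1/2  0 ]
  [ 0     0  1 ]
  [ 0     0  0 ]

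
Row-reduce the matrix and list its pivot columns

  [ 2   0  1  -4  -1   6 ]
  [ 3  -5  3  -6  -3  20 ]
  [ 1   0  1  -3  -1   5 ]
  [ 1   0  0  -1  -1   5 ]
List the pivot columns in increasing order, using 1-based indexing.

ρ1 → 1/2·ρ1
  [ 1   0  1/2  -2  -1/2   3 ]
  [ 3  -5    3  -6    -3  20 ]
  [ 1   0    1  -3    -1   5 ]
  [ 1   0    0  -1    -1   5 ]
ρ2 → ρ2 − 3·ρ1
  [ 1   0  1/2  -2  -1/2   3 ]
  [ 0  -5  3/2   0  -3/2  11 ]
  [ 1   0    1  -3    -1   5 ]
  [ 1   0    0  -1    -1   5 ]
ρ3 → ρ3 − ρ1
  [ 1   0  1/2  -2  -1/2   3 ]
  [ 0  -5  3/2   0  -3/2  11 ]
  [ 0   0  1/2  -1  -1/2   2 ]
  [ 1   0    0  -1    -1   5 ]
ρ4 → ρ4 − ρ1
  [ 1   0   1/2  -2  -1/2   3 ]
  [ 0  -5   3/2   0  -3/2  11 ]
  [ 0   0   1/2  -1  -1/2   2 ]
  [ 0   0  -1/2   1  -1/2   2 ]
ρ2 → -1/5·ρ2
  [ 1  0    1/2  -2  -1/2      3 ]
  [ 0  1  -3/10   0  3/10  -11/5 ]
  [ 0  0    1/2  -1  -1/2      2 ]
  [ 0  0   -1/2   1  -1/2      2 ]
ρ3 → 2·ρ3
  [ 1  0    1/2  -2  -1/2      3 ]
  [ 0  1  -3/10   0  3/10  -11/5 ]
  [ 0  0      1  -2    -1      4 ]
  [ 0  0   -1/2   1  -1/2      2 ]
ρ4 → ρ4 + 1/2·ρ3
  [ 1  0    1/2  -2  -1/2      3 ]
  [ 0  1  -3/10   0  3/10  -11/5 ]
  [ 0  0      1  -2    -1      4 ]
  [ 0  0      0   0    -1      4 ]
ρ4 → -1·ρ4
  [ 1  0    1/2  -2  -1/2      3 ]
  [ 0  1  -3/10   0  3/10  -11/5 ]
  [ 0  0      1  -2    -1      4 ]
  [ 0  0      0   0     1     -4 ]
ρ3 → ρ3 + ρ4
  [ 1  0    1/2  -2  -1/2      3 ]
  [ 0  1  -3/10   0  3/10  -11/5 ]
  [ 0  0      1  -2     0      0 ]
  [ 0  0      0   0     1     -4 ]
ρ2 → ρ2 − 3/10·ρ4
  [ 1  0    1/2  -2  -1/2   3 ]
  [ 0  1  -3/10   0     0  -1 ]
  [ 0  0      1  -2     0   0 ]
  [ 0  0      0   0     1  -4 ]
ρ1 → ρ1 + 1/2·ρ4
  [ 1  0    1/2  -2  0   1 ]
  [ 0  1  -3/10   0  0  -1 ]
  [ 0  0      1  -2  0   0 ]
  [ 0  0      0   0  1  -4 ]
ρ2 → ρ2 + 3/10·ρ3
  [ 1  0  1/2    -2  0   1 ]
  [ 0  1    0  -3/5  0  -1 ]
  [ 0  0    1    -2  0   0 ]
  [ 0  0    0     0  1  -4 ]
ρ1 → ρ1 − 1/2·ρ3
  [ 1  0  0    -1  0   1 ]
  [ 0  1  0  -3/5  0  -1 ]
  [ 0  0  1    -2  0   0 ]
  [ 0  0  0     0  1  -4 ]
Pivot columns are the columns containing a leading 1.

1, 2, 3, 5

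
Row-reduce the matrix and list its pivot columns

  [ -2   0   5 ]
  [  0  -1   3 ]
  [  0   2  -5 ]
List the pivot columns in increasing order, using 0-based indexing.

ρ1 → -1/2·ρ1
  [ 1   0  -5/2 ]
  [ 0  -1     3 ]
  [ 0   2    -5 ]
ρ2 → -1·ρ2
  [ 1  0  -5/2 ]
  [ 0  1    -3 ]
  [ 0  2    -5 ]
ρ3 → ρ3 − 2·ρ2
  [ 1  0  -5/2 ]
  [ 0  1    -3 ]
  [ 0  0     1 ]
ρ2 → ρ2 + 3·ρ3
  [ 1  0  -5/2 ]
  [ 0  1     0 ]
  [ 0  0     1 ]
ρ1 → ρ1 + 5/2·ρ3
  [ 1  0  0 ]
  [ 0  1  0 ]
  [ 0  0  1 ]
Pivot columns are the columns containing a leading 1.

0, 1, 2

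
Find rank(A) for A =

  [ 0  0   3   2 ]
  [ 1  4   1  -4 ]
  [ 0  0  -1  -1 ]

rank = 3

ρ1 <-> ρ2
ρ2 → 1/3·ρ2
ρ3 → ρ3 + ρ2
ρ3 → -3·ρ3
ρ2 → ρ2 − 2/3·ρ3
ρ1 → ρ1 + 4·ρ3
ρ1 → ρ1 − ρ2
The reduced form has 3 nonzero rows.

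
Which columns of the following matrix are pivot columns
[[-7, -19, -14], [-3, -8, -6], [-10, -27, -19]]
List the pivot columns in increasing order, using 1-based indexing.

Multiply R1 by -1/7.
Add 3 times R1 to R2.
Add 10 times R1 to R3.
Multiply R2 by 7.
Subtract 1/7 times R2 from R3.
Subtract 2 times R3 from R1.
Subtract 19/7 times R2 from R1.
Pivot columns are the columns containing a leading 1.

1, 2, 3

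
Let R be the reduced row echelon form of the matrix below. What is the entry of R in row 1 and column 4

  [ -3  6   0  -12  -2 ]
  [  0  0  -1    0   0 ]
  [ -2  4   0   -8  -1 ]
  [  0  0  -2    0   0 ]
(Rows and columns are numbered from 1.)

ρ1 ← -1/3·ρ1
  [  1  -2   0   4  2/3 ]
  [  0   0  -1   0    0 ]
  [ -2   4   0  -8   -1 ]
  [  0   0  -2   0    0 ]
ρ3 ← ρ3 + 2·ρ1
  [ 1  -2   0  4  2/3 ]
  [ 0   0  -1  0    0 ]
  [ 0   0   0  0  1/3 ]
  [ 0   0  -2  0    0 ]
ρ2 ← -1·ρ2
  [ 1  -2   0  4  2/3 ]
  [ 0   0   1  0    0 ]
  [ 0   0   0  0  1/3 ]
  [ 0   0  -2  0    0 ]
ρ4 ← ρ4 + 2·ρ2
  [ 1  -2  0  4  2/3 ]
  [ 0   0  1  0    0 ]
  [ 0   0  0  0  1/3 ]
  [ 0   0  0  0    0 ]
ρ3 ← 3·ρ3
  [ 1  -2  0  4  2/3 ]
  [ 0   0  1  0    0 ]
  [ 0   0  0  0    1 ]
  [ 0   0  0  0    0 ]
ρ1 ← ρ1 − 2/3·ρ3
  [ 1  -2  0  4  0 ]
  [ 0   0  1  0  0 ]
  [ 0   0  0  0  1 ]
  [ 0   0  0  0  0 ]

4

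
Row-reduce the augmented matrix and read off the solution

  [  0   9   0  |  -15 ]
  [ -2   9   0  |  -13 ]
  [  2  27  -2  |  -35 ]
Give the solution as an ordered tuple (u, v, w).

(-1, -5/3, -6)

R1 ↔ R2
  [ -2   9   0  |  -13 ]
  [  0   9   0  |  -15 ]
  [  2  27  -2  |  -35 ]
R1 ← -1/2·R1
  [ 1  -9/2   0  |  13/2 ]
  [ 0     9   0  |   -15 ]
  [ 2    27  -2  |   -35 ]
R3 ← R3 − 2·R1
  [ 1  -9/2   0  |  13/2 ]
  [ 0     9   0  |   -15 ]
  [ 0    36  -2  |   -48 ]
R2 ← 1/9·R2
  [ 1  -9/2   0  |  13/2 ]
  [ 0     1   0  |  -5/3 ]
  [ 0    36  -2  |   -48 ]
R3 ← R3 − 36·R2
  [ 1  -9/2   0  |  13/2 ]
  [ 0     1   0  |  -5/3 ]
  [ 0     0  -2  |    12 ]
R3 ← -1/2·R3
  [ 1  -9/2  0  |  13/2 ]
  [ 0     1  0  |  -5/3 ]
  [ 0     0  1  |    -6 ]
R1 ← R1 + 9/2·R2
  [ 1  0  0  |    -1 ]
  [ 0  1  0  |  -5/3 ]
  [ 0  0  1  |    -6 ]
Reading off the last column: u = -1, v = -5/3, w = -6.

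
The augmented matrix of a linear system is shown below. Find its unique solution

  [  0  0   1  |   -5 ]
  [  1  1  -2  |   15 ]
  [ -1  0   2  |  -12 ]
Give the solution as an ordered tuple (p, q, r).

(2, 3, -5)

ρ1 <=> ρ2
  [  1  1  -2  |   15 ]
  [  0  0   1  |   -5 ]
  [ -1  0   2  |  -12 ]
ρ3 ← ρ3 + ρ1
  [ 1  1  -2  |  15 ]
  [ 0  0   1  |  -5 ]
  [ 0  1   0  |   3 ]
ρ2 <=> ρ3
  [ 1  1  -2  |  15 ]
  [ 0  1   0  |   3 ]
  [ 0  0   1  |  -5 ]
ρ1 ← ρ1 + 2·ρ3
  [ 1  1  0  |   5 ]
  [ 0  1  0  |   3 ]
  [ 0  0  1  |  -5 ]
ρ1 ← ρ1 − ρ2
  [ 1  0  0  |   2 ]
  [ 0  1  0  |   3 ]
  [ 0  0  1  |  -5 ]
Reading off the last column: p = 2, q = 3, r = -5.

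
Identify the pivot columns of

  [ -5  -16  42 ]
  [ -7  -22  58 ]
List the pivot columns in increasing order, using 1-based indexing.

1, 2

R1 := -1/5·R1
  [  1  16/5  -42/5 ]
  [ -7   -22     58 ]
R2 := R2 + 7·R1
  [ 1  16/5  -42/5 ]
  [ 0   2/5   -4/5 ]
R2 := 5/2·R2
  [ 1  16/5  -42/5 ]
  [ 0     1     -2 ]
R1 := R1 − 16/5·R2
  [ 1  0  -2 ]
  [ 0  1  -2 ]
Pivot columns are the columns containing a leading 1.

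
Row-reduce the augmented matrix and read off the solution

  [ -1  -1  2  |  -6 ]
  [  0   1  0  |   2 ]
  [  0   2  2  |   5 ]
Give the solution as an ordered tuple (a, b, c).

r1 → -1·r1
  [ 1  1  -2  |  6 ]
  [ 0  1   0  |  2 ]
  [ 0  2   2  |  5 ]
r3 → r3 − 2·r2
  [ 1  1  -2  |  6 ]
  [ 0  1   0  |  2 ]
  [ 0  0   2  |  1 ]
r3 → 1/2·r3
  [ 1  1  -2  |    6 ]
  [ 0  1   0  |    2 ]
  [ 0  0   1  |  1/2 ]
r1 → r1 + 2·r3
  [ 1  1  0  |    7 ]
  [ 0  1  0  |    2 ]
  [ 0  0  1  |  1/2 ]
r1 → r1 − r2
  [ 1  0  0  |    5 ]
  [ 0  1  0  |    2 ]
  [ 0  0  1  |  1/2 ]
Reading off the last column: a = 5, b = 2, c = 1/2.

(5, 2, 1/2)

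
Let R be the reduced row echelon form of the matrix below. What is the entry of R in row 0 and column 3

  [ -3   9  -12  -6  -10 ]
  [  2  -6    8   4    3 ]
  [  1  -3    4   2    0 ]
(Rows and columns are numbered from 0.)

Multiply ρ1 by -1/3.
  [ 1  -3  4  2  10/3 ]
  [ 2  -6  8  4     3 ]
  [ 1  -3  4  2     0 ]
Subtract 2 times ρ1 from ρ2.
  [ 1  -3  4  2   10/3 ]
  [ 0   0  0  0  -11/3 ]
  [ 1  -3  4  2      0 ]
Subtract ρ1 from ρ3.
  [ 1  -3  4  2   10/3 ]
  [ 0   0  0  0  -11/3 ]
  [ 0   0  0  0  -10/3 ]
Multiply ρ2 by -3/11.
  [ 1  -3  4  2   10/3 ]
  [ 0   0  0  0      1 ]
  [ 0   0  0  0  -10/3 ]
Add 10/3 times ρ2 to ρ3.
  [ 1  -3  4  2  10/3 ]
  [ 0   0  0  0     1 ]
  [ 0   0  0  0     0 ]
Subtract 10/3 times ρ2 from ρ1.
  [ 1  -3  4  2  0 ]
  [ 0   0  0  0  1 ]
  [ 0   0  0  0  0 ]

2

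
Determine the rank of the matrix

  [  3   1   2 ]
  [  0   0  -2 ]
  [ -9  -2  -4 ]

rank = 3

ρ1 → 1/3·ρ1
  [  1  1/3  2/3 ]
  [  0    0   -2 ]
  [ -9   -2   -4 ]
ρ3 → ρ3 + 9·ρ1
  [ 1  1/3  2/3 ]
  [ 0    0   -2 ]
  [ 0    1    2 ]
ρ2 <=> ρ3
  [ 1  1/3  2/3 ]
  [ 0    1    2 ]
  [ 0    0   -2 ]
ρ3 → -1/2·ρ3
  [ 1  1/3  2/3 ]
  [ 0    1    2 ]
  [ 0    0    1 ]
ρ2 → ρ2 − 2·ρ3
  [ 1  1/3  2/3 ]
  [ 0    1    0 ]
  [ 0    0    1 ]
ρ1 → ρ1 − 2/3·ρ3
  [ 1  1/3  0 ]
  [ 0    1  0 ]
  [ 0    0  1 ]
ρ1 → ρ1 − 1/3·ρ2
  [ 1  0  0 ]
  [ 0  1  0 ]
  [ 0  0  1 ]
The reduced form has 3 nonzero rows.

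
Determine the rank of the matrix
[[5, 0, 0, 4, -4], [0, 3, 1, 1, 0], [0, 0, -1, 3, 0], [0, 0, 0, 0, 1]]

rank = 4

Multiply R1 by 1/5.
  [ 1  0   0  4/5  -4/5 ]
  [ 0  3   1    1     0 ]
  [ 0  0  -1    3     0 ]
  [ 0  0   0    0     1 ]
Multiply R2 by 1/3.
  [ 1  0    0  4/5  -4/5 ]
  [ 0  1  1/3  1/3     0 ]
  [ 0  0   -1    3     0 ]
  [ 0  0    0    0     1 ]
Multiply R3 by -1.
  [ 1  0    0  4/5  -4/5 ]
  [ 0  1  1/3  1/3     0 ]
  [ 0  0    1   -3     0 ]
  [ 0  0    0    0     1 ]
Add 4/5 times R4 to R1.
  [ 1  0    0  4/5  0 ]
  [ 0  1  1/3  1/3  0 ]
  [ 0  0    1   -3  0 ]
  [ 0  0    0    0  1 ]
Subtract 1/3 times R3 from R2.
  [ 1  0  0  4/5  0 ]
  [ 0  1  0  4/3  0 ]
  [ 0  0  1   -3  0 ]
  [ 0  0  0    0  1 ]
The reduced form has 4 nonzero rows.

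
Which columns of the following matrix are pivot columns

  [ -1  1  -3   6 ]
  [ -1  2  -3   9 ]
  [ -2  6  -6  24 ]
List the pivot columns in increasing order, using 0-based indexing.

Multiply ρ1 by -1.
  [  1  -1   3  -6 ]
  [ -1   2  -3   9 ]
  [ -2   6  -6  24 ]
Add ρ1 to ρ2.
  [  1  -1   3  -6 ]
  [  0   1   0   3 ]
  [ -2   6  -6  24 ]
Add 2 times ρ1 to ρ3.
  [ 1  -1  3  -6 ]
  [ 0   1  0   3 ]
  [ 0   4  0  12 ]
Subtract 4 times ρ2 from ρ3.
  [ 1  -1  3  -6 ]
  [ 0   1  0   3 ]
  [ 0   0  0   0 ]
Add ρ2 to ρ1.
  [ 1  0  3  -3 ]
  [ 0  1  0   3 ]
  [ 0  0  0   0 ]
Pivot columns are the columns containing a leading 1.

0, 1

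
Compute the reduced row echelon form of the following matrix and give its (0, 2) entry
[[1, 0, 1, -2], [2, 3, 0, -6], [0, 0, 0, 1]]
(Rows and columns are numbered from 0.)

1

r2 ← r2 − 2·r1
  [ 1  0   1  -2 ]
  [ 0  3  -2  -2 ]
  [ 0  0   0   1 ]
r2 ← 1/3·r2
  [ 1  0     1    -2 ]
  [ 0  1  -2/3  -2/3 ]
  [ 0  0     0     1 ]
r2 ← r2 + 2/3·r3
  [ 1  0     1  -2 ]
  [ 0  1  -2/3   0 ]
  [ 0  0     0   1 ]
r1 ← r1 + 2·r3
  [ 1  0     1  0 ]
  [ 0  1  -2/3  0 ]
  [ 0  0     0  1 ]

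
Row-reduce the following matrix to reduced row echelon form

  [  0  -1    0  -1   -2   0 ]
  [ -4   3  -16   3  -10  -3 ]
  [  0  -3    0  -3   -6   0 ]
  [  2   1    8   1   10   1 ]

r1 ↔ r2
  [ -4   3  -16   3  -10  -3 ]
  [  0  -1    0  -1   -2   0 ]
  [  0  -3    0  -3   -6   0 ]
  [  2   1    8   1   10   1 ]
r1 ← -1/4·r1
  [ 1  -3/4  4  -3/4  5/2  3/4 ]
  [ 0    -1  0    -1   -2    0 ]
  [ 0    -3  0    -3   -6    0 ]
  [ 2     1  8     1   10    1 ]
r4 ← r4 − 2·r1
  [ 1  -3/4  4  -3/4  5/2   3/4 ]
  [ 0    -1  0    -1   -2     0 ]
  [ 0    -3  0    -3   -6     0 ]
  [ 0   5/2  0   5/2    5  -1/2 ]
r2 ← -1·r2
  [ 1  -3/4  4  -3/4  5/2   3/4 ]
  [ 0     1  0     1    2     0 ]
  [ 0    -3  0    -3   -6     0 ]
  [ 0   5/2  0   5/2    5  -1/2 ]
r3 ← r3 + 3·r2
  [ 1  -3/4  4  -3/4  5/2   3/4 ]
  [ 0     1  0     1    2     0 ]
  [ 0     0  0     0    0     0 ]
  [ 0   5/2  0   5/2    5  -1/2 ]
r4 ← r4 − 5/2·r2
  [ 1  -3/4  4  -3/4  5/2   3/4 ]
  [ 0     1  0     1    2     0 ]
  [ 0     0  0     0    0     0 ]
  [ 0     0  0     0    0  -1/2 ]
r3 ↔ r4
  [ 1  -3/4  4  -3/4  5/2   3/4 ]
  [ 0     1  0     1    2     0 ]
  [ 0     0  0     0    0  -1/2 ]
  [ 0     0  0     0    0     0 ]
r3 ← -2·r3
  [ 1  -3/4  4  -3/4  5/2  3/4 ]
  [ 0     1  0     1    2    0 ]
  [ 0     0  0     0    0    1 ]
  [ 0     0  0     0    0    0 ]
r1 ← r1 − 3/4·r3
  [ 1  -3/4  4  -3/4  5/2  0 ]
  [ 0     1  0     1    2  0 ]
  [ 0     0  0     0    0  1 ]
  [ 0     0  0     0    0  0 ]
r1 ← r1 + 3/4·r2
  [ 1  0  4  0  4  0 ]
  [ 0  1  0  1  2  0 ]
  [ 0  0  0  0  0  1 ]
  [ 0  0  0  0  0  0 ]

[[1, 0, 4, 0, 4, 0], [0, 1, 0, 1, 2, 0], [0, 0, 0, 0, 0, 1], [0, 0, 0, 0, 0, 0]]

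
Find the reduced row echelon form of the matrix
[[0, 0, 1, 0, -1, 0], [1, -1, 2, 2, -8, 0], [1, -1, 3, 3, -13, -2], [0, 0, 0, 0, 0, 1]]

[[1, -1, 0, 0, 2, 0], [0, 0, 1, 0, -1, 0], [0, 0, 0, 1, -4, 0], [0, 0, 0, 0, 0, 1]]

R1 <=> R2
  [ 1  -1  2  2   -8   0 ]
  [ 0   0  1  0   -1   0 ]
  [ 1  -1  3  3  -13  -2 ]
  [ 0   0  0  0    0   1 ]
R3 := R3 − R1
  [ 1  -1  2  2  -8   0 ]
  [ 0   0  1  0  -1   0 ]
  [ 0   0  1  1  -5  -2 ]
  [ 0   0  0  0   0   1 ]
R3 := R3 − R2
  [ 1  -1  2  2  -8   0 ]
  [ 0   0  1  0  -1   0 ]
  [ 0   0  0  1  -4  -2 ]
  [ 0   0  0  0   0   1 ]
R3 := R3 + 2·R4
  [ 1  -1  2  2  -8  0 ]
  [ 0   0  1  0  -1  0 ]
  [ 0   0  0  1  -4  0 ]
  [ 0   0  0  0   0  1 ]
R1 := R1 − 2·R3
  [ 1  -1  2  0   0  0 ]
  [ 0   0  1  0  -1  0 ]
  [ 0   0  0  1  -4  0 ]
  [ 0   0  0  0   0  1 ]
R1 := R1 − 2·R2
  [ 1  -1  0  0   2  0 ]
  [ 0   0  1  0  -1  0 ]
  [ 0   0  0  1  -4  0 ]
  [ 0   0  0  0   0  1 ]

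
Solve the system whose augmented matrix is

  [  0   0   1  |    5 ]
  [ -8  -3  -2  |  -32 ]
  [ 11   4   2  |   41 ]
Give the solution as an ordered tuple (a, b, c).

(5, -6, 5)

Swap ρ1 and ρ2.
  [ -8  -3  -2  |  -32 ]
  [  0   0   1  |    5 ]
  [ 11   4   2  |   41 ]
Multiply ρ1 by -1/8.
  [  1  3/8  1/4  |   4 ]
  [  0    0    1  |   5 ]
  [ 11    4    2  |  41 ]
Subtract 11 times ρ1 from ρ3.
  [ 1   3/8   1/4  |   4 ]
  [ 0     0     1  |   5 ]
  [ 0  -1/8  -3/4  |  -3 ]
Swap ρ2 and ρ3.
  [ 1   3/8   1/4  |   4 ]
  [ 0  -1/8  -3/4  |  -3 ]
  [ 0     0     1  |   5 ]
Multiply ρ2 by -8.
  [ 1  3/8  1/4  |   4 ]
  [ 0    1    6  |  24 ]
  [ 0    0    1  |   5 ]
Subtract 6 times ρ3 from ρ2.
  [ 1  3/8  1/4  |   4 ]
  [ 0    1    0  |  -6 ]
  [ 0    0    1  |   5 ]
Subtract 1/4 times ρ3 from ρ1.
  [ 1  3/8  0  |  11/4 ]
  [ 0    1  0  |    -6 ]
  [ 0    0  1  |     5 ]
Subtract 3/8 times ρ2 from ρ1.
  [ 1  0  0  |   5 ]
  [ 0  1  0  |  -6 ]
  [ 0  0  1  |   5 ]
Reading off the last column: a = 5, b = -6, c = 5.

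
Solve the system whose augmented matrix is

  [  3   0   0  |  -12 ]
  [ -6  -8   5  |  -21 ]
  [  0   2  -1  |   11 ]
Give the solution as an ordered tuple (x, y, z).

(-4, 5, -1)

r1 := 1/3·r1
  [  1   0   0  |   -4 ]
  [ -6  -8   5  |  -21 ]
  [  0   2  -1  |   11 ]
r2 := r2 + 6·r1
  [ 1   0   0  |   -4 ]
  [ 0  -8   5  |  -45 ]
  [ 0   2  -1  |   11 ]
r2 := -1/8·r2
  [ 1  0     0  |    -4 ]
  [ 0  1  -5/8  |  45/8 ]
  [ 0  2    -1  |    11 ]
r3 := r3 − 2·r2
  [ 1  0     0  |    -4 ]
  [ 0  1  -5/8  |  45/8 ]
  [ 0  0   1/4  |  -1/4 ]
r3 := 4·r3
  [ 1  0     0  |    -4 ]
  [ 0  1  -5/8  |  45/8 ]
  [ 0  0     1  |    -1 ]
r2 := r2 + 5/8·r3
  [ 1  0  0  |  -4 ]
  [ 0  1  0  |   5 ]
  [ 0  0  1  |  -1 ]
Reading off the last column: x = -4, y = 5, z = -1.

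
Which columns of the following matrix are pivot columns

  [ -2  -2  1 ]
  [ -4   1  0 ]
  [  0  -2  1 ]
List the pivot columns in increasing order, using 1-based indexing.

ρ1 ← -1/2·ρ1
  [  1   1  -1/2 ]
  [ -4   1     0 ]
  [  0  -2     1 ]
ρ2 ← ρ2 + 4·ρ1
  [ 1   1  -1/2 ]
  [ 0   5    -2 ]
  [ 0  -2     1 ]
ρ2 ← 1/5·ρ2
  [ 1   1  -1/2 ]
  [ 0   1  -2/5 ]
  [ 0  -2     1 ]
ρ3 ← ρ3 + 2·ρ2
  [ 1  1  -1/2 ]
  [ 0  1  -2/5 ]
  [ 0  0   1/5 ]
ρ3 ← 5·ρ3
  [ 1  1  -1/2 ]
  [ 0  1  -2/5 ]
  [ 0  0     1 ]
ρ2 ← ρ2 + 2/5·ρ3
  [ 1  1  -1/2 ]
  [ 0  1     0 ]
  [ 0  0     1 ]
ρ1 ← ρ1 + 1/2·ρ3
  [ 1  1  0 ]
  [ 0  1  0 ]
  [ 0  0  1 ]
ρ1 ← ρ1 − ρ2
  [ 1  0  0 ]
  [ 0  1  0 ]
  [ 0  0  1 ]
Pivot columns are the columns containing a leading 1.

1, 2, 3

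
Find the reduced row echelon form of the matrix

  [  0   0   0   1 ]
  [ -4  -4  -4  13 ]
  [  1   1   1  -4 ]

[[1, 1, 1, 0], [0, 0, 0, 1], [0, 0, 0, 0]]

R1 <-> R2
  [ -4  -4  -4  13 ]
  [  0   0   0   1 ]
  [  1   1   1  -4 ]
R1 -> -1/4·R1
  [ 1  1  1  -13/4 ]
  [ 0  0  0      1 ]
  [ 1  1  1     -4 ]
R3 -> R3 − R1
  [ 1  1  1  -13/4 ]
  [ 0  0  0      1 ]
  [ 0  0  0   -3/4 ]
R3 -> R3 + 3/4·R2
  [ 1  1  1  -13/4 ]
  [ 0  0  0      1 ]
  [ 0  0  0      0 ]
R1 -> R1 + 13/4·R2
  [ 1  1  1  0 ]
  [ 0  0  0  1 ]
  [ 0  0  0  0 ]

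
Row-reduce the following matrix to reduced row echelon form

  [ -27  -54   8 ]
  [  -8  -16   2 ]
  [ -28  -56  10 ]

[[1, 2, 0], [0, 0, 1], [0, 0, 0]]

ρ1 -> -1/27·ρ1
  [   1    2  -8/27 ]
  [  -8  -16      2 ]
  [ -28  -56     10 ]
ρ2 -> ρ2 + 8·ρ1
  [   1    2   -8/27 ]
  [   0    0  -10/27 ]
  [ -28  -56      10 ]
ρ3 -> ρ3 + 28·ρ1
  [ 1  2   -8/27 ]
  [ 0  0  -10/27 ]
  [ 0  0   46/27 ]
ρ2 -> -27/10·ρ2
  [ 1  2  -8/27 ]
  [ 0  0      1 ]
  [ 0  0  46/27 ]
ρ3 -> ρ3 − 46/27·ρ2
  [ 1  2  -8/27 ]
  [ 0  0      1 ]
  [ 0  0      0 ]
ρ1 -> ρ1 + 8/27·ρ2
  [ 1  2  0 ]
  [ 0  0  1 ]
  [ 0  0  0 ]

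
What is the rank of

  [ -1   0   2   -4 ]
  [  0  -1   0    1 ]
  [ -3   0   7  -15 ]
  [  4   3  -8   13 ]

rank = 3

R1 ← -1·R1
  [  1   0  -2    4 ]
  [  0  -1   0    1 ]
  [ -3   0   7  -15 ]
  [  4   3  -8   13 ]
R3 ← R3 + 3·R1
  [ 1   0  -2   4 ]
  [ 0  -1   0   1 ]
  [ 0   0   1  -3 ]
  [ 4   3  -8  13 ]
R4 ← R4 − 4·R1
  [ 1   0  -2   4 ]
  [ 0  -1   0   1 ]
  [ 0   0   1  -3 ]
  [ 0   3   0  -3 ]
R2 ← -1·R2
  [ 1  0  -2   4 ]
  [ 0  1   0  -1 ]
  [ 0  0   1  -3 ]
  [ 0  3   0  -3 ]
R4 ← R4 − 3·R2
  [ 1  0  -2   4 ]
  [ 0  1   0  -1 ]
  [ 0  0   1  -3 ]
  [ 0  0   0   0 ]
R1 ← R1 + 2·R3
  [ 1  0  0  -2 ]
  [ 0  1  0  -1 ]
  [ 0  0  1  -3 ]
  [ 0  0  0   0 ]
The reduced form has 3 nonzero rows.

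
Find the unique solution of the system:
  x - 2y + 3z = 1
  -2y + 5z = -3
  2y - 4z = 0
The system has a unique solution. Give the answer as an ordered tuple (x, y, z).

Form the augmented matrix and row-reduce:
  [ 1  -2   3  |   1 ]
  [ 0  -2   5  |  -3 ]
  [ 0   2  -4  |   0 ]
ρ2 := -1/2·ρ2
  [ 1  -2     3  |    1 ]
  [ 0   1  -5/2  |  3/2 ]
  [ 0   2    -4  |    0 ]
ρ3 := ρ3 − 2·ρ2
  [ 1  -2     3  |    1 ]
  [ 0   1  -5/2  |  3/2 ]
  [ 0   0     1  |   -3 ]
ρ2 := ρ2 + 5/2·ρ3
  [ 1  -2  3  |   1 ]
  [ 0   1  0  |  -6 ]
  [ 0   0  1  |  -3 ]
ρ1 := ρ1 − 3·ρ3
  [ 1  -2  0  |  10 ]
  [ 0   1  0  |  -6 ]
  [ 0   0  1  |  -3 ]
ρ1 := ρ1 + 2·ρ2
  [ 1  0  0  |  -2 ]
  [ 0  1  0  |  -6 ]
  [ 0  0  1  |  -3 ]
Reading off the last column: x = -2, y = -6, z = -3.

(-2, -6, -3)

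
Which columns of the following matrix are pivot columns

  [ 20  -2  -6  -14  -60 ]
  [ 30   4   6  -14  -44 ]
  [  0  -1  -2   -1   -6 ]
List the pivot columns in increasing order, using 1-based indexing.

R1 := 1/20·R1
  [  1  -1/10  -3/10  -7/10   -3 ]
  [ 30      4      6    -14  -44 ]
  [  0     -1     -2     -1   -6 ]
R2 := R2 − 30·R1
  [ 1  -1/10  -3/10  -7/10  -3 ]
  [ 0      7     15      7  46 ]
  [ 0     -1     -2     -1  -6 ]
R2 := 1/7·R2
  [ 1  -1/10  -3/10  -7/10    -3 ]
  [ 0      1   15/7      1  46/7 ]
  [ 0     -1     -2     -1    -6 ]
R3 := R3 + R2
  [ 1  -1/10  -3/10  -7/10    -3 ]
  [ 0      1   15/7      1  46/7 ]
  [ 0      0    1/7      0   4/7 ]
R3 := 7·R3
  [ 1  -1/10  -3/10  -7/10    -3 ]
  [ 0      1   15/7      1  46/7 ]
  [ 0      0      1      0     4 ]
R2 := R2 − 15/7·R3
  [ 1  -1/10  -3/10  -7/10  -3 ]
  [ 0      1      0      1  -2 ]
  [ 0      0      1      0   4 ]
R1 := R1 + 3/10·R3
  [ 1  -1/10  0  -7/10  -9/5 ]
  [ 0      1  0      1    -2 ]
  [ 0      0  1      0     4 ]
R1 := R1 + 1/10·R2
  [ 1  0  0  -3/5  -2 ]
  [ 0  1  0     1  -2 ]
  [ 0  0  1     0   4 ]
Pivot columns are the columns containing a leading 1.

1, 2, 3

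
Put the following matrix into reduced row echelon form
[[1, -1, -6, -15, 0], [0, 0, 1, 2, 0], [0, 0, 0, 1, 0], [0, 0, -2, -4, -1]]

ρ4 → ρ4 + 2·ρ2
  [ 1  -1  -6  -15   0 ]
  [ 0   0   1    2   0 ]
  [ 0   0   0    1   0 ]
  [ 0   0   0    0  -1 ]
ρ4 → -1·ρ4
  [ 1  -1  -6  -15  0 ]
  [ 0   0   1    2  0 ]
  [ 0   0   0    1  0 ]
  [ 0   0   0    0  1 ]
ρ2 → ρ2 − 2·ρ3
  [ 1  -1  -6  -15  0 ]
  [ 0   0   1    0  0 ]
  [ 0   0   0    1  0 ]
  [ 0   0   0    0  1 ]
ρ1 → ρ1 + 15·ρ3
  [ 1  -1  -6  0  0 ]
  [ 0   0   1  0  0 ]
  [ 0   0   0  1  0 ]
  [ 0   0   0  0  1 ]
ρ1 → ρ1 + 6·ρ2
  [ 1  -1  0  0  0 ]
  [ 0   0  1  0  0 ]
  [ 0   0  0  1  0 ]
  [ 0   0  0  0  1 ]

[[1, -1, 0, 0, 0], [0, 0, 1, 0, 0], [0, 0, 0, 1, 0], [0, 0, 0, 0, 1]]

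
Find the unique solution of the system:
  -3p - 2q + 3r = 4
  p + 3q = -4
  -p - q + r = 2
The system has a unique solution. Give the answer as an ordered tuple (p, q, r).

Form the augmented matrix and row-reduce:
  [ -3  -2  3  |   4 ]
  [  1   3  0  |  -4 ]
  [ -1  -1  1  |   2 ]
R1 -> -1/3·R1
  [  1  2/3  -1  |  -4/3 ]
  [  1    3   0  |    -4 ]
  [ -1   -1   1  |     2 ]
R2 -> R2 − R1
  [  1  2/3  -1  |  -4/3 ]
  [  0  7/3   1  |  -8/3 ]
  [ -1   -1   1  |     2 ]
R3 -> R3 + R1
  [ 1   2/3  -1  |  -4/3 ]
  [ 0   7/3   1  |  -8/3 ]
  [ 0  -1/3   0  |   2/3 ]
R2 -> 3/7·R2
  [ 1   2/3   -1  |  -4/3 ]
  [ 0     1  3/7  |  -8/7 ]
  [ 0  -1/3    0  |   2/3 ]
R3 -> R3 + 1/3·R2
  [ 1  2/3   -1  |  -4/3 ]
  [ 0    1  3/7  |  -8/7 ]
  [ 0    0  1/7  |   2/7 ]
R3 -> 7·R3
  [ 1  2/3   -1  |  -4/3 ]
  [ 0    1  3/7  |  -8/7 ]
  [ 0    0    1  |     2 ]
R2 -> R2 − 3/7·R3
  [ 1  2/3  -1  |  -4/3 ]
  [ 0    1   0  |    -2 ]
  [ 0    0   1  |     2 ]
R1 -> R1 + R3
  [ 1  2/3  0  |  2/3 ]
  [ 0    1  0  |   -2 ]
  [ 0    0  1  |    2 ]
R1 -> R1 − 2/3·R2
  [ 1  0  0  |   2 ]
  [ 0  1  0  |  -2 ]
  [ 0  0  1  |   2 ]
Reading off the last column: p = 2, q = -2, r = 2.

(2, -2, 2)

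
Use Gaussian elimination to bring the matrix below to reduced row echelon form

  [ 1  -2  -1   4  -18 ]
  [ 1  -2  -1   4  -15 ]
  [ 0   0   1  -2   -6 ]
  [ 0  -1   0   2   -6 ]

R2 := R2 − R1
  [ 1  -2  -1   4  -18 ]
  [ 0   0   0   0    3 ]
  [ 0   0   1  -2   -6 ]
  [ 0  -1   0   2   -6 ]
R2 <=> R4
  [ 1  -2  -1   4  -18 ]
  [ 0  -1   0   2   -6 ]
  [ 0   0   1  -2   -6 ]
  [ 0   0   0   0    3 ]
R2 := -1·R2
  [ 1  -2  -1   4  -18 ]
  [ 0   1   0  -2    6 ]
  [ 0   0   1  -2   -6 ]
  [ 0   0   0   0    3 ]
R4 := 1/3·R4
  [ 1  -2  -1   4  -18 ]
  [ 0   1   0  -2    6 ]
  [ 0   0   1  -2   -6 ]
  [ 0   0   0   0    1 ]
R3 := R3 + 6·R4
  [ 1  -2  -1   4  -18 ]
  [ 0   1   0  -2    6 ]
  [ 0   0   1  -2    0 ]
  [ 0   0   0   0    1 ]
R2 := R2 − 6·R4
  [ 1  -2  -1   4  -18 ]
  [ 0   1   0  -2    0 ]
  [ 0   0   1  -2    0 ]
  [ 0   0   0   0    1 ]
R1 := R1 + 18·R4
  [ 1  -2  -1   4  0 ]
  [ 0   1   0  -2  0 ]
  [ 0   0   1  -2  0 ]
  [ 0   0   0   0  1 ]
R1 := R1 + R3
  [ 1  -2  0   2  0 ]
  [ 0   1  0  -2  0 ]
  [ 0   0  1  -2  0 ]
  [ 0   0  0   0  1 ]
R1 := R1 + 2·R2
  [ 1  0  0  -2  0 ]
  [ 0  1  0  -2  0 ]
  [ 0  0  1  -2  0 ]
  [ 0  0  0   0  1 ]

[[1, 0, 0, -2, 0], [0, 1, 0, -2, 0], [0, 0, 1, -2, 0], [0, 0, 0, 0, 1]]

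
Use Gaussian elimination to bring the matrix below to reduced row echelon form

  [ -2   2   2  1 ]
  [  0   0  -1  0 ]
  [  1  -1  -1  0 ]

R1 → -1/2·R1
  [ 1  -1  -1  -1/2 ]
  [ 0   0  -1     0 ]
  [ 1  -1  -1     0 ]
R3 → R3 − R1
  [ 1  -1  -1  -1/2 ]
  [ 0   0  -1     0 ]
  [ 0   0   0   1/2 ]
R2 → -1·R2
  [ 1  -1  -1  -1/2 ]
  [ 0   0   1     0 ]
  [ 0   0   0   1/2 ]
R3 → 2·R3
  [ 1  -1  -1  -1/2 ]
  [ 0   0   1     0 ]
  [ 0   0   0     1 ]
R1 → R1 + 1/2·R3
  [ 1  -1  -1  0 ]
  [ 0   0   1  0 ]
  [ 0   0   0  1 ]
R1 → R1 + R2
  [ 1  -1  0  0 ]
  [ 0   0  1  0 ]
  [ 0   0  0  1 ]

[[1, -1, 0, 0], [0, 0, 1, 0], [0, 0, 0, 1]]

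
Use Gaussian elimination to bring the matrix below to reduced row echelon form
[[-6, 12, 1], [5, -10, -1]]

R1 ← -1/6·R1
  [ 1   -2  -1/6 ]
  [ 5  -10    -1 ]
R2 ← R2 − 5·R1
  [ 1  -2  -1/6 ]
  [ 0   0  -1/6 ]
R2 ← -6·R2
  [ 1  -2  -1/6 ]
  [ 0   0     1 ]
R1 ← R1 + 1/6·R2
  [ 1  -2  0 ]
  [ 0   0  1 ]

[[1, -2, 0], [0, 0, 1]]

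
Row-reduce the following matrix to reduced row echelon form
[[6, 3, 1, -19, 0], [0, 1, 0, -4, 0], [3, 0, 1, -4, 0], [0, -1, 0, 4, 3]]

[[1, 0, 0, -1, 0], [0, 1, 0, -4, 0], [0, 0, 1, -1, 0], [0, 0, 0, 0, 1]]

R1 := 1/6·R1
  [ 1  1/2  1/6  -19/6  0 ]
  [ 0    1    0     -4  0 ]
  [ 3    0    1     -4  0 ]
  [ 0   -1    0      4  3 ]
R3 := R3 − 3·R1
  [ 1   1/2  1/6  -19/6  0 ]
  [ 0     1    0     -4  0 ]
  [ 0  -3/2  1/2   11/2  0 ]
  [ 0    -1    0      4  3 ]
R3 := R3 + 3/2·R2
  [ 1  1/2  1/6  -19/6  0 ]
  [ 0    1    0     -4  0 ]
  [ 0    0  1/2   -1/2  0 ]
  [ 0   -1    0      4  3 ]
R4 := R4 + R2
  [ 1  1/2  1/6  -19/6  0 ]
  [ 0    1    0     -4  0 ]
  [ 0    0  1/2   -1/2  0 ]
  [ 0    0    0      0  3 ]
R3 := 2·R3
  [ 1  1/2  1/6  -19/6  0 ]
  [ 0    1    0     -4  0 ]
  [ 0    0    1     -1  0 ]
  [ 0    0    0      0  3 ]
R4 := 1/3·R4
  [ 1  1/2  1/6  -19/6  0 ]
  [ 0    1    0     -4  0 ]
  [ 0    0    1     -1  0 ]
  [ 0    0    0      0  1 ]
R1 := R1 − 1/6·R3
  [ 1  1/2  0  -3  0 ]
  [ 0    1  0  -4  0 ]
  [ 0    0  1  -1  0 ]
  [ 0    0  0   0  1 ]
R1 := R1 − 1/2·R2
  [ 1  0  0  -1  0 ]
  [ 0  1  0  -4  0 ]
  [ 0  0  1  -1  0 ]
  [ 0  0  0   0  1 ]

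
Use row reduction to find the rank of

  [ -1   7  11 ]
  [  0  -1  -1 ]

R1 ← -1·R1
  [ 1  -7  -11 ]
  [ 0  -1   -1 ]
R2 ← -1·R2
  [ 1  -7  -11 ]
  [ 0   1    1 ]
R1 ← R1 + 7·R2
  [ 1  0  -4 ]
  [ 0  1   1 ]
The reduced form has 2 nonzero rows.

rank = 2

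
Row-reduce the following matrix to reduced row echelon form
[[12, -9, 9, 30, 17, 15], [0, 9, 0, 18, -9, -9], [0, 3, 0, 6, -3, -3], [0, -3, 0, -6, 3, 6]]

R1 -> 1/12·R1
  [ 1  -3/4  3/4  5/2  17/12  5/4 ]
  [ 0     9    0   18     -9   -9 ]
  [ 0     3    0    6     -3   -3 ]
  [ 0    -3    0   -6      3    6 ]
R2 -> 1/9·R2
  [ 1  -3/4  3/4  5/2  17/12  5/4 ]
  [ 0     1    0    2     -1   -1 ]
  [ 0     3    0    6     -3   -3 ]
  [ 0    -3    0   -6      3    6 ]
R3 -> R3 − 3·R2
  [ 1  -3/4  3/4  5/2  17/12  5/4 ]
  [ 0     1    0    2     -1   -1 ]
  [ 0     0    0    0      0    0 ]
  [ 0    -3    0   -6      3    6 ]
R4 -> R4 + 3·R2
  [ 1  -3/4  3/4  5/2  17/12  5/4 ]
  [ 0     1    0    2     -1   -1 ]
  [ 0     0    0    0      0    0 ]
  [ 0     0    0    0      0    3 ]
R3 <=> R4
  [ 1  -3/4  3/4  5/2  17/12  5/4 ]
  [ 0     1    0    2     -1   -1 ]
  [ 0     0    0    0      0    3 ]
  [ 0     0    0    0      0    0 ]
R3 -> 1/3·R3
  [ 1  -3/4  3/4  5/2  17/12  5/4 ]
  [ 0     1    0    2     -1   -1 ]
  [ 0     0    0    0      0    1 ]
  [ 0     0    0    0      0    0 ]
R2 -> R2 + R3
  [ 1  -3/4  3/4  5/2  17/12  5/4 ]
  [ 0     1    0    2     -1    0 ]
  [ 0     0    0    0      0    1 ]
  [ 0     0    0    0      0    0 ]
R1 -> R1 − 5/4·R3
  [ 1  -3/4  3/4  5/2  17/12  0 ]
  [ 0     1    0    2     -1  0 ]
  [ 0     0    0    0      0  1 ]
  [ 0     0    0    0      0  0 ]
R1 -> R1 + 3/4·R2
  [ 1  0  3/4  4  2/3  0 ]
  [ 0  1    0  2   -1  0 ]
  [ 0  0    0  0    0  1 ]
  [ 0  0    0  0    0  0 ]

[[1, 0, 3/4, 4, 2/3, 0], [0, 1, 0, 2, -1, 0], [0, 0, 0, 0, 0, 1], [0, 0, 0, 0, 0, 0]]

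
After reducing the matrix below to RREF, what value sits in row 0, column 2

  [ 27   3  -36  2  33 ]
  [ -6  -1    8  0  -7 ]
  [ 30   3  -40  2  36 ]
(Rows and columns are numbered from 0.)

-4/3

r1 := 1/27·r1
r2 := r2 + 6·r1
r3 := r3 − 30·r1
r2 := -3·r2
r3 := r3 + 1/3·r2
r3 := -3/2·r3
r2 := r2 + 4/3·r3
r1 := r1 − 2/27·r3
r1 := r1 − 1/9·r2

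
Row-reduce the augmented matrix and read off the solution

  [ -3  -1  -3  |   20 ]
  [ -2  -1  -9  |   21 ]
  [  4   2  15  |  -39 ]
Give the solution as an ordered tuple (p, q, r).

(-5, -2, -1)

r1 → -1/3·r1
  [  1  1/3   1  |  -20/3 ]
  [ -2   -1  -9  |     21 ]
  [  4    2  15  |    -39 ]
r2 → r2 + 2·r1
  [ 1   1/3   1  |  -20/3 ]
  [ 0  -1/3  -7  |   23/3 ]
  [ 4     2  15  |    -39 ]
r3 → r3 − 4·r1
  [ 1   1/3   1  |  -20/3 ]
  [ 0  -1/3  -7  |   23/3 ]
  [ 0   2/3  11  |  -37/3 ]
r2 → -3·r2
  [ 1  1/3   1  |  -20/3 ]
  [ 0    1  21  |    -23 ]
  [ 0  2/3  11  |  -37/3 ]
r3 → r3 − 2/3·r2
  [ 1  1/3   1  |  -20/3 ]
  [ 0    1  21  |    -23 ]
  [ 0    0  -3  |      3 ]
r3 → -1/3·r3
  [ 1  1/3   1  |  -20/3 ]
  [ 0    1  21  |    -23 ]
  [ 0    0   1  |     -1 ]
r2 → r2 − 21·r3
  [ 1  1/3  1  |  -20/3 ]
  [ 0    1  0  |     -2 ]
  [ 0    0  1  |     -1 ]
r1 → r1 − r3
  [ 1  1/3  0  |  -17/3 ]
  [ 0    1  0  |     -2 ]
  [ 0    0  1  |     -1 ]
r1 → r1 − 1/3·r2
  [ 1  0  0  |  -5 ]
  [ 0  1  0  |  -2 ]
  [ 0  0  1  |  -1 ]
Reading off the last column: p = -5, q = -2, r = -1.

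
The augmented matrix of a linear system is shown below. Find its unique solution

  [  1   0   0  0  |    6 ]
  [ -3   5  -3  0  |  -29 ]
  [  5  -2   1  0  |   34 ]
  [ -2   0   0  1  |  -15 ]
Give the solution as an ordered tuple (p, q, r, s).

(6, -1, 2, -3)

r2 := r2 + 3·r1
  [  1   0   0  0  |    6 ]
  [  0   5  -3  0  |  -11 ]
  [  5  -2   1  0  |   34 ]
  [ -2   0   0  1  |  -15 ]
r3 := r3 − 5·r1
  [  1   0   0  0  |    6 ]
  [  0   5  -3  0  |  -11 ]
  [  0  -2   1  0  |    4 ]
  [ -2   0   0  1  |  -15 ]
r4 := r4 + 2·r1
  [ 1   0   0  0  |    6 ]
  [ 0   5  -3  0  |  -11 ]
  [ 0  -2   1  0  |    4 ]
  [ 0   0   0  1  |   -3 ]
r2 := 1/5·r2
  [ 1   0     0  0  |      6 ]
  [ 0   1  -3/5  0  |  -11/5 ]
  [ 0  -2     1  0  |      4 ]
  [ 0   0     0  1  |     -3 ]
r3 := r3 + 2·r2
  [ 1  0     0  0  |      6 ]
  [ 0  1  -3/5  0  |  -11/5 ]
  [ 0  0  -1/5  0  |   -2/5 ]
  [ 0  0     0  1  |     -3 ]
r3 := -5·r3
  [ 1  0     0  0  |      6 ]
  [ 0  1  -3/5  0  |  -11/5 ]
  [ 0  0     1  0  |      2 ]
  [ 0  0     0  1  |     -3 ]
r2 := r2 + 3/5·r3
  [ 1  0  0  0  |   6 ]
  [ 0  1  0  0  |  -1 ]
  [ 0  0  1  0  |   2 ]
  [ 0  0  0  1  |  -3 ]
Reading off the last column: p = 6, q = -1, r = 2, s = -3.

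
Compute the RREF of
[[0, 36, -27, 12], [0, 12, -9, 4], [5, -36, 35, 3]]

r1 <=> r3
  [ 5  -36   35   3 ]
  [ 0   12   -9   4 ]
  [ 0   36  -27  12 ]
r1 → 1/5·r1
  [ 1  -36/5    7  3/5 ]
  [ 0     12   -9    4 ]
  [ 0     36  -27   12 ]
r2 → 1/12·r2
  [ 1  -36/5     7  3/5 ]
  [ 0      1  -3/4  1/3 ]
  [ 0     36   -27   12 ]
r3 → r3 − 36·r2
  [ 1  -36/5     7  3/5 ]
  [ 0      1  -3/4  1/3 ]
  [ 0      0     0    0 ]
r1 → r1 + 36/5·r2
  [ 1  0   8/5    3 ]
  [ 0  1  -3/4  1/3 ]
  [ 0  0     0    0 ]

[[1, 0, 8/5, 3], [0, 1, -3/4, 1/3], [0, 0, 0, 0]]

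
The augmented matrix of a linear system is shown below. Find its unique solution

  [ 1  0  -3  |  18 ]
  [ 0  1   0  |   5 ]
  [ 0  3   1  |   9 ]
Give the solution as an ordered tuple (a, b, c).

(0, 5, -6)

Subtract 3 times R2 from R3.
  [ 1  0  -3  |  18 ]
  [ 0  1   0  |   5 ]
  [ 0  0   1  |  -6 ]
Add 3 times R3 to R1.
  [ 1  0  0  |   0 ]
  [ 0  1  0  |   5 ]
  [ 0  0  1  |  -6 ]
Reading off the last column: a = 0, b = 5, c = -6.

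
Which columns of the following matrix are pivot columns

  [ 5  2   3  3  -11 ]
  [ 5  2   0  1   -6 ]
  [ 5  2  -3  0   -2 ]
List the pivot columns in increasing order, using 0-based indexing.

ρ1 ← 1/5·ρ1
  [ 1  2/5  3/5  3/5  -11/5 ]
  [ 5    2    0    1     -6 ]
  [ 5    2   -3    0     -2 ]
ρ2 ← ρ2 − 5·ρ1
  [ 1  2/5  3/5  3/5  -11/5 ]
  [ 0    0   -3   -2      5 ]
  [ 5    2   -3    0     -2 ]
ρ3 ← ρ3 − 5·ρ1
  [ 1  2/5  3/5  3/5  -11/5 ]
  [ 0    0   -3   -2      5 ]
  [ 0    0   -6   -3      9 ]
ρ2 ← -1/3·ρ2
  [ 1  2/5  3/5  3/5  -11/5 ]
  [ 0    0    1  2/3   -5/3 ]
  [ 0    0   -6   -3      9 ]
ρ3 ← ρ3 + 6·ρ2
  [ 1  2/5  3/5  3/5  -11/5 ]
  [ 0    0    1  2/3   -5/3 ]
  [ 0    0    0    1     -1 ]
ρ2 ← ρ2 − 2/3·ρ3
  [ 1  2/5  3/5  3/5  -11/5 ]
  [ 0    0    1    0     -1 ]
  [ 0    0    0    1     -1 ]
ρ1 ← ρ1 − 3/5·ρ3
  [ 1  2/5  3/5  0  -8/5 ]
  [ 0    0    1  0    -1 ]
  [ 0    0    0  1    -1 ]
ρ1 ← ρ1 − 3/5·ρ2
  [ 1  2/5  0  0  -1 ]
  [ 0    0  1  0  -1 ]
  [ 0    0  0  1  -1 ]
Pivot columns are the columns containing a leading 1.

0, 2, 3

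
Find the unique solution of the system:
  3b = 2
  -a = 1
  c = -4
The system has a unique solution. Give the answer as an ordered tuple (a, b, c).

(-1, 2/3, -4)

Form the augmented matrix and row-reduce:
  [  0  3  0  |   2 ]
  [ -1  0  0  |   1 ]
  [  0  0  1  |  -4 ]
R1 ↔ R2
  [ -1  0  0  |   1 ]
  [  0  3  0  |   2 ]
  [  0  0  1  |  -4 ]
R1 -> -1·R1
  [ 1  0  0  |  -1 ]
  [ 0  3  0  |   2 ]
  [ 0  0  1  |  -4 ]
R2 -> 1/3·R2
  [ 1  0  0  |   -1 ]
  [ 0  1  0  |  2/3 ]
  [ 0  0  1  |   -4 ]
Reading off the last column: a = -1, b = 2/3, c = -4.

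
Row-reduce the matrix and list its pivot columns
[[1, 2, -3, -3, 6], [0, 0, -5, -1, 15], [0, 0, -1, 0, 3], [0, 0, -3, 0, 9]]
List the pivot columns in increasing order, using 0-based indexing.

0, 2, 3

ρ2 ← -1/5·ρ2
ρ3 ← ρ3 + ρ2
ρ4 ← ρ4 + 3·ρ2
ρ3 ← 5·ρ3
ρ4 ← ρ4 − 3/5·ρ3
ρ2 ← ρ2 − 1/5·ρ3
ρ1 ← ρ1 + 3·ρ3
ρ1 ← ρ1 + 3·ρ2
Pivot columns are the columns containing a leading 1.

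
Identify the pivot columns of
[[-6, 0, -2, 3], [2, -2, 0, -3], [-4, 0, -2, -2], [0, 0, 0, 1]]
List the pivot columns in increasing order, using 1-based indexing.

1, 2, 3, 4

ρ1 -> -1/6·ρ1
  [  1   0  1/3  -1/2 ]
  [  2  -2    0    -3 ]
  [ -4   0   -2    -2 ]
  [  0   0    0     1 ]
ρ2 -> ρ2 − 2·ρ1
  [  1   0   1/3  -1/2 ]
  [  0  -2  -2/3    -2 ]
  [ -4   0    -2    -2 ]
  [  0   0     0     1 ]
ρ3 -> ρ3 + 4·ρ1
  [ 1   0   1/3  -1/2 ]
  [ 0  -2  -2/3    -2 ]
  [ 0   0  -2/3    -4 ]
  [ 0   0     0     1 ]
ρ2 -> -1/2·ρ2
  [ 1  0   1/3  -1/2 ]
  [ 0  1   1/3     1 ]
  [ 0  0  -2/3    -4 ]
  [ 0  0     0     1 ]
ρ3 -> -3/2·ρ3
  [ 1  0  1/3  -1/2 ]
  [ 0  1  1/3     1 ]
  [ 0  0    1     6 ]
  [ 0  0    0     1 ]
ρ3 -> ρ3 − 6·ρ4
  [ 1  0  1/3  -1/2 ]
  [ 0  1  1/3     1 ]
  [ 0  0    1     0 ]
  [ 0  0    0     1 ]
ρ2 -> ρ2 − ρ4
  [ 1  0  1/3  -1/2 ]
  [ 0  1  1/3     0 ]
  [ 0  0    1     0 ]
  [ 0  0    0     1 ]
ρ1 -> ρ1 + 1/2·ρ4
  [ 1  0  1/3  0 ]
  [ 0  1  1/3  0 ]
  [ 0  0    1  0 ]
  [ 0  0    0  1 ]
ρ2 -> ρ2 − 1/3·ρ3
  [ 1  0  1/3  0 ]
  [ 0  1    0  0 ]
  [ 0  0    1  0 ]
  [ 0  0    0  1 ]
ρ1 -> ρ1 − 1/3·ρ3
  [ 1  0  0  0 ]
  [ 0  1  0  0 ]
  [ 0  0  1  0 ]
  [ 0  0  0  1 ]
Pivot columns are the columns containing a leading 1.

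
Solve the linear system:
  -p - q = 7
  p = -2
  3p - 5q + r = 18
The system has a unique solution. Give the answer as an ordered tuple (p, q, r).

(-2, -5, -1)

Form the augmented matrix and row-reduce:
  [ -1  -1  0  |   7 ]
  [  1   0  0  |  -2 ]
  [  3  -5  1  |  18 ]
R1 → -1·R1
  [ 1   1  0  |  -7 ]
  [ 1   0  0  |  -2 ]
  [ 3  -5  1  |  18 ]
R2 → R2 − R1
  [ 1   1  0  |  -7 ]
  [ 0  -1  0  |   5 ]
  [ 3  -5  1  |  18 ]
R3 → R3 − 3·R1
  [ 1   1  0  |  -7 ]
  [ 0  -1  0  |   5 ]
  [ 0  -8  1  |  39 ]
R2 → -1·R2
  [ 1   1  0  |  -7 ]
  [ 0   1  0  |  -5 ]
  [ 0  -8  1  |  39 ]
R3 → R3 + 8·R2
  [ 1  1  0  |  -7 ]
  [ 0  1  0  |  -5 ]
  [ 0  0  1  |  -1 ]
R1 → R1 − R2
  [ 1  0  0  |  -2 ]
  [ 0  1  0  |  -5 ]
  [ 0  0  1  |  -1 ]
Reading off the last column: p = -2, q = -5, r = -1.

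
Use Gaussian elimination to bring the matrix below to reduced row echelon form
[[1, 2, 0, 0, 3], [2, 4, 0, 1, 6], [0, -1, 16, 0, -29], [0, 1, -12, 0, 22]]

[[1, 0, 0, 0, 1], [0, 1, 0, 0, 1], [0, 0, 1, 0, -7/4], [0, 0, 0, 1, 0]]

Subtract 2 times r1 from r2.
  [ 1   2    0  0    3 ]
  [ 0   0    0  1    0 ]
  [ 0  -1   16  0  -29 ]
  [ 0   1  -12  0   22 ]
Swap r2 and r3.
  [ 1   2    0  0    3 ]
  [ 0  -1   16  0  -29 ]
  [ 0   0    0  1    0 ]
  [ 0   1  -12  0   22 ]
Multiply r2 by -1.
  [ 1  2    0  0   3 ]
  [ 0  1  -16  0  29 ]
  [ 0  0    0  1   0 ]
  [ 0  1  -12  0  22 ]
Subtract r2 from r4.
  [ 1  2    0  0   3 ]
  [ 0  1  -16  0  29 ]
  [ 0  0    0  1   0 ]
  [ 0  0    4  0  -7 ]
Swap r3 and r4.
  [ 1  2    0  0   3 ]
  [ 0  1  -16  0  29 ]
  [ 0  0    4  0  -7 ]
  [ 0  0    0  1   0 ]
Multiply r3 by 1/4.
  [ 1  2    0  0     3 ]
  [ 0  1  -16  0    29 ]
  [ 0  0    1  0  -7/4 ]
  [ 0  0    0  1     0 ]
Add 16 times r3 to r2.
  [ 1  2  0  0     3 ]
  [ 0  1  0  0     1 ]
  [ 0  0  1  0  -7/4 ]
  [ 0  0  0  1     0 ]
Subtract 2 times r2 from r1.
  [ 1  0  0  0     1 ]
  [ 0  1  0  0     1 ]
  [ 0  0  1  0  -7/4 ]
  [ 0  0  0  1     0 ]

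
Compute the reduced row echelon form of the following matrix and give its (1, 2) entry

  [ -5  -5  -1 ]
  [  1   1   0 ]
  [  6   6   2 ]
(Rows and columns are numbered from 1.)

R1 -> -1/5·R1
  [ 1  1  1/5 ]
  [ 1  1    0 ]
  [ 6  6    2 ]
R2 -> R2 − R1
  [ 1  1   1/5 ]
  [ 0  0  -1/5 ]
  [ 6  6     2 ]
R3 -> R3 − 6·R1
  [ 1  1   1/5 ]
  [ 0  0  -1/5 ]
  [ 0  0   4/5 ]
R2 -> -5·R2
  [ 1  1  1/5 ]
  [ 0  0    1 ]
  [ 0  0  4/5 ]
R3 -> R3 − 4/5·R2
  [ 1  1  1/5 ]
  [ 0  0    1 ]
  [ 0  0    0 ]
R1 -> R1 − 1/5·R2
  [ 1  1  0 ]
  [ 0  0  1 ]
  [ 0  0  0 ]

1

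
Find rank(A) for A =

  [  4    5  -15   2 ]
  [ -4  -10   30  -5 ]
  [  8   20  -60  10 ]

ρ1 -> 1/4·ρ1
  [  1  5/4  -15/4  1/2 ]
  [ -4  -10     30   -5 ]
  [  8   20    -60   10 ]
ρ2 -> ρ2 + 4·ρ1
  [ 1  5/4  -15/4  1/2 ]
  [ 0   -5     15   -3 ]
  [ 8   20    -60   10 ]
ρ3 -> ρ3 − 8·ρ1
  [ 1  5/4  -15/4  1/2 ]
  [ 0   -5     15   -3 ]
  [ 0   10    -30    6 ]
ρ2 -> -1/5·ρ2
  [ 1  5/4  -15/4  1/2 ]
  [ 0    1     -3  3/5 ]
  [ 0   10    -30    6 ]
ρ3 -> ρ3 − 10·ρ2
  [ 1  5/4  -15/4  1/2 ]
  [ 0    1     -3  3/5 ]
  [ 0    0      0    0 ]
ρ1 -> ρ1 − 5/4·ρ2
  [ 1  0   0  -1/4 ]
  [ 0  1  -3   3/5 ]
  [ 0  0   0     0 ]
The reduced form has 2 nonzero rows.

rank = 2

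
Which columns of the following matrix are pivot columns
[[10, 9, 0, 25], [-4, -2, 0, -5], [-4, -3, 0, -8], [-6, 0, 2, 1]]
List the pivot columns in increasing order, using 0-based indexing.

0, 1, 2, 3

R1 ← 1/10·R1
R2 ← R2 + 4·R1
R3 ← R3 + 4·R1
R4 ← R4 + 6·R1
R2 ← 5/8·R2
R3 ← R3 − 3/5·R2
R4 ← R4 − 27/5·R2
R3 <=> R4
R3 ← 1/2·R3
R4 ← 8·R4
R3 ← R3 + 7/16·R4
R2 ← R2 − 25/8·R4
R1 ← R1 − 5/2·R4
R1 ← R1 − 9/10·R2
Pivot columns are the columns containing a leading 1.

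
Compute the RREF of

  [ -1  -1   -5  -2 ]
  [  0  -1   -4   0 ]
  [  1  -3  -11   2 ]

ρ1 → -1·ρ1
  [ 1   1    5  2 ]
  [ 0  -1   -4  0 ]
  [ 1  -3  -11  2 ]
ρ3 → ρ3 − ρ1
  [ 1   1    5  2 ]
  [ 0  -1   -4  0 ]
  [ 0  -4  -16  0 ]
ρ2 → -1·ρ2
  [ 1   1    5  2 ]
  [ 0   1    4  0 ]
  [ 0  -4  -16  0 ]
ρ3 → ρ3 + 4·ρ2
  [ 1  1  5  2 ]
  [ 0  1  4  0 ]
  [ 0  0  0  0 ]
ρ1 → ρ1 − ρ2
  [ 1  0  1  2 ]
  [ 0  1  4  0 ]
  [ 0  0  0  0 ]

[[1, 0, 1, 2], [0, 1, 4, 0], [0, 0, 0, 0]]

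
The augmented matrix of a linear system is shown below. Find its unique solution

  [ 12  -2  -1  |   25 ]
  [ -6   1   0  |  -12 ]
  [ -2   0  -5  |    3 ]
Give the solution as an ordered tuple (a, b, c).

R1 ← 1/12·R1
  [  1  -1/6  -1/12  |  25/12 ]
  [ -6     1      0  |    -12 ]
  [ -2     0     -5  |      3 ]
R2 ← R2 + 6·R1
  [  1  -1/6  -1/12  |  25/12 ]
  [  0     0   -1/2  |    1/2 ]
  [ -2     0     -5  |      3 ]
R3 ← R3 + 2·R1
  [ 1  -1/6  -1/12  |  25/12 ]
  [ 0     0   -1/2  |    1/2 ]
  [ 0  -1/3  -31/6  |   43/6 ]
R2 ↔ R3
  [ 1  -1/6  -1/12  |  25/12 ]
  [ 0  -1/3  -31/6  |   43/6 ]
  [ 0     0   -1/2  |    1/2 ]
R2 ← -3·R2
  [ 1  -1/6  -1/12  |  25/12 ]
  [ 0     1   31/2  |  -43/2 ]
  [ 0     0   -1/2  |    1/2 ]
R3 ← -2·R3
  [ 1  -1/6  -1/12  |  25/12 ]
  [ 0     1   31/2  |  -43/2 ]
  [ 0     0      1  |     -1 ]
R2 ← R2 − 31/2·R3
  [ 1  -1/6  -1/12  |  25/12 ]
  [ 0     1      0  |     -6 ]
  [ 0     0      1  |     -1 ]
R1 ← R1 + 1/12·R3
  [ 1  -1/6  0  |   2 ]
  [ 0     1  0  |  -6 ]
  [ 0     0  1  |  -1 ]
R1 ← R1 + 1/6·R2
  [ 1  0  0  |   1 ]
  [ 0  1  0  |  -6 ]
  [ 0  0  1  |  -1 ]
Reading off the last column: a = 1, b = -6, c = -1.

(1, -6, -1)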